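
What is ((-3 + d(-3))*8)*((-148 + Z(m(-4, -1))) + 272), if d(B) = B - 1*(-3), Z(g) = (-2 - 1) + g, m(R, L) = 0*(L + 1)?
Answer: -2904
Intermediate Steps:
m(R, L) = 0 (m(R, L) = 0*(1 + L) = 0)
Z(g) = -3 + g
d(B) = 3 + B (d(B) = B + 3 = 3 + B)
((-3 + d(-3))*8)*((-148 + Z(m(-4, -1))) + 272) = ((-3 + (3 - 3))*8)*((-148 + (-3 + 0)) + 272) = ((-3 + 0)*8)*((-148 - 3) + 272) = (-3*8)*(-151 + 272) = -24*121 = -2904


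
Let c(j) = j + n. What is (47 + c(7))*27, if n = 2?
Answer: 1512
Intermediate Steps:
c(j) = 2 + j (c(j) = j + 2 = 2 + j)
(47 + c(7))*27 = (47 + (2 + 7))*27 = (47 + 9)*27 = 56*27 = 1512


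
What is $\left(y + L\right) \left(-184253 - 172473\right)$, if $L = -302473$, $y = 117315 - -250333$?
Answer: $-23249617050$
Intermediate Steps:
$y = 367648$ ($y = 117315 + 250333 = 367648$)
$\left(y + L\right) \left(-184253 - 172473\right) = \left(367648 - 302473\right) \left(-184253 - 172473\right) = 65175 \left(-356726\right) = -23249617050$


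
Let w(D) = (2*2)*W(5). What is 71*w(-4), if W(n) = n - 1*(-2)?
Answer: 1988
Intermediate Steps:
W(n) = 2 + n (W(n) = n + 2 = 2 + n)
w(D) = 28 (w(D) = (2*2)*(2 + 5) = 4*7 = 28)
71*w(-4) = 71*28 = 1988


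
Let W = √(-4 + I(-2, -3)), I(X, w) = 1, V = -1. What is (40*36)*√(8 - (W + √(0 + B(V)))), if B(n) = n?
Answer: 1440*√(8 - I - I*√3) ≈ 4130.3 - 685.81*I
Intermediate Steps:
W = I*√3 (W = √(-4 + 1) = √(-3) = I*√3 ≈ 1.732*I)
(40*36)*√(8 - (W + √(0 + B(V)))) = (40*36)*√(8 - (I*√3 + √(0 - 1))) = 1440*√(8 - (I*√3 + √(-1))) = 1440*√(8 - (I*√3 + I)) = 1440*√(8 - (I + I*√3)) = 1440*√(8 + (-I - I*√3)) = 1440*√(8 - I - I*√3)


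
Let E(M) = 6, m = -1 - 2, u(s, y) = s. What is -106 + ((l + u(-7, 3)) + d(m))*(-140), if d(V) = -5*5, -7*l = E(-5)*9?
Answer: 5454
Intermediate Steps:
m = -3
l = -54/7 (l = -6*9/7 = -1/7*54 = -54/7 ≈ -7.7143)
d(V) = -25
-106 + ((l + u(-7, 3)) + d(m))*(-140) = -106 + ((-54/7 - 7) - 25)*(-140) = -106 + (-103/7 - 25)*(-140) = -106 - 278/7*(-140) = -106 + 5560 = 5454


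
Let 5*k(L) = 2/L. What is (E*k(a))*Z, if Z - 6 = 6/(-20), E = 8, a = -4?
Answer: -114/25 ≈ -4.5600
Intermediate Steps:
k(L) = 2/(5*L) (k(L) = (2/L)/5 = 2/(5*L))
Z = 57/10 (Z = 6 + 6/(-20) = 6 + 6*(-1/20) = 6 - 3/10 = 57/10 ≈ 5.7000)
(E*k(a))*Z = (8*((⅖)/(-4)))*(57/10) = (8*((⅖)*(-¼)))*(57/10) = (8*(-⅒))*(57/10) = -⅘*57/10 = -114/25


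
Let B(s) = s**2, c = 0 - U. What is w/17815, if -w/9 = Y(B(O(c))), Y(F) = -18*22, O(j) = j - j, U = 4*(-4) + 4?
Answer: 3564/17815 ≈ 0.20006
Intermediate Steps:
U = -12 (U = -16 + 4 = -12)
c = 12 (c = 0 - 1*(-12) = 0 + 12 = 12)
O(j) = 0
Y(F) = -396
w = 3564 (w = -9*(-396) = 3564)
w/17815 = 3564/17815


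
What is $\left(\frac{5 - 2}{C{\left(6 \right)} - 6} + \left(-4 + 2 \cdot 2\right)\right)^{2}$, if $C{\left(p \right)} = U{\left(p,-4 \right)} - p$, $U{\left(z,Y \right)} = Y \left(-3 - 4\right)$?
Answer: $\frac{9}{256} \approx 0.035156$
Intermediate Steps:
$U{\left(z,Y \right)} = - 7 Y$ ($U{\left(z,Y \right)} = Y \left(-7\right) = - 7 Y$)
$C{\left(p \right)} = 28 - p$ ($C{\left(p \right)} = \left(-7\right) \left(-4\right) - p = 28 - p$)
$\left(\frac{5 - 2}{C{\left(6 \right)} - 6} + \left(-4 + 2 \cdot 2\right)\right)^{2} = \left(\frac{5 - 2}{\left(28 - 6\right) - 6} + \left(-4 + 2 \cdot 2\right)\right)^{2} = \left(\frac{3}{\left(28 - 6\right) - 6} + \left(-4 + 4\right)\right)^{2} = \left(\frac{3}{22 - 6} + 0\right)^{2} = \left(\frac{3}{16} + 0\right)^{2} = \left(\frac{3}{16}\right)^{2} = \frac{9}{256}$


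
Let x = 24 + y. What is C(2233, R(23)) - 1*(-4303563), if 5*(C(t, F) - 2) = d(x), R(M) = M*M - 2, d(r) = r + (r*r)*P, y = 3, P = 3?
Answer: 21520039/5 ≈ 4.3040e+6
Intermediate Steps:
x = 27 (x = 24 + 3 = 27)
d(r) = r + 3*r² (d(r) = r + (r*r)*3 = r + r²*3 = r + 3*r²)
R(M) = -2 + M² (R(M) = M² - 2 = -2 + M²)
C(t, F) = 2224/5 (C(t, F) = 2 + (27*(1 + 3*27))/5 = 2 + (27*(1 + 81))/5 = 2 + (27*82)/5 = 2 + (⅕)*2214 = 2 + 2214/5 = 2224/5)
C(2233, R(23)) - 1*(-4303563) = 2224/5 - 1*(-4303563) = 2224/5 + 4303563 = 21520039/5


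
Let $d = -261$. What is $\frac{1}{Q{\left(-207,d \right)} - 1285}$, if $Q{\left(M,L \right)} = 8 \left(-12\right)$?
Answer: $- \frac{1}{1381} \approx -0.00072411$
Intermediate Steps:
$Q{\left(M,L \right)} = -96$
$\frac{1}{Q{\left(-207,d \right)} - 1285} = \frac{1}{-96 - 1285} = \frac{1}{-1381} = - \frac{1}{1381}$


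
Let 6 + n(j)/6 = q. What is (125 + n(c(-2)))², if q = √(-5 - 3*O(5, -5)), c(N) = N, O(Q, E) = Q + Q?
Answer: 6661 + 1068*I*√35 ≈ 6661.0 + 6318.4*I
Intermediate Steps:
O(Q, E) = 2*Q
q = I*√35 (q = √(-5 - 6*5) = √(-5 - 3*10) = √(-5 - 30) = √(-35) = I*√35 ≈ 5.9161*I)
n(j) = -36 + 6*I*√35 (n(j) = -36 + 6*(I*√35) = -36 + 6*I*√35)
(125 + n(c(-2)))² = (125 + (-36 + 6*I*√35))² = (89 + 6*I*√35)²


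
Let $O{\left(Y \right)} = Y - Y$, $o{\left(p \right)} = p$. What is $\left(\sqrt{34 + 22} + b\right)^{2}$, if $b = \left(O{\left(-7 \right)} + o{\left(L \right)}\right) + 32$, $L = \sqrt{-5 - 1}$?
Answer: $\left(32 + 2 \sqrt{14} + i \sqrt{6}\right)^{2} \approx 1552.9 + 193.43 i$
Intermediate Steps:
$L = i \sqrt{6}$ ($L = \sqrt{-6} = i \sqrt{6} \approx 2.4495 i$)
$O{\left(Y \right)} = 0$
$b = 32 + i \sqrt{6}$ ($b = \left(0 + i \sqrt{6}\right) + 32 = i \sqrt{6} + 32 = 32 + i \sqrt{6} \approx 32.0 + 2.4495 i$)
$\left(\sqrt{34 + 22} + b\right)^{2} = \left(\sqrt{34 + 22} + \left(32 + i \sqrt{6}\right)\right)^{2} = \left(\sqrt{56} + \left(32 + i \sqrt{6}\right)\right)^{2} = \left(2 \sqrt{14} + \left(32 + i \sqrt{6}\right)\right)^{2} = \left(32 + 2 \sqrt{14} + i \sqrt{6}\right)^{2}$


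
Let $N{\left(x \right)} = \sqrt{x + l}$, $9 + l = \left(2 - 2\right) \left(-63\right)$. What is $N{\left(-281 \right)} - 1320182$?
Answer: $-1320182 + i \sqrt{290} \approx -1.3202 \cdot 10^{6} + 17.029 i$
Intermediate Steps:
$l = -9$ ($l = -9 + \left(2 - 2\right) \left(-63\right) = -9 + 0 \left(-63\right) = -9 + 0 = -9$)
$N{\left(x \right)} = \sqrt{-9 + x}$ ($N{\left(x \right)} = \sqrt{x - 9} = \sqrt{-9 + x}$)
$N{\left(-281 \right)} - 1320182 = \sqrt{-9 - 281} - 1320182 = \sqrt{-290} - 1320182 = i \sqrt{290} - 1320182 = -1320182 + i \sqrt{290}$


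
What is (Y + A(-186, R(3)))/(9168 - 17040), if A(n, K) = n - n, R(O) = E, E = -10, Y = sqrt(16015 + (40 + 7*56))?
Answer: -sqrt(16447)/7872 ≈ -0.016291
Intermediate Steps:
Y = sqrt(16447) (Y = sqrt(16015 + (40 + 392)) = sqrt(16015 + 432) = sqrt(16447) ≈ 128.25)
R(O) = -10
A(n, K) = 0
(Y + A(-186, R(3)))/(9168 - 17040) = (sqrt(16447) + 0)/(9168 - 17040) = sqrt(16447)/(-7872) = sqrt(16447)*(-1/7872) = -sqrt(16447)/7872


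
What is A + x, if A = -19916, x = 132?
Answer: -19784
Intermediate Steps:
A + x = -19916 + 132 = -19784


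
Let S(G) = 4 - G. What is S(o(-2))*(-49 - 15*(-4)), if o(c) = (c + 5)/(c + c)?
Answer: 209/4 ≈ 52.250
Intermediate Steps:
o(c) = (5 + c)/(2*c) (o(c) = (5 + c)/((2*c)) = (5 + c)*(1/(2*c)) = (5 + c)/(2*c))
S(o(-2))*(-49 - 15*(-4)) = (4 - (5 - 2)/(2*(-2)))*(-49 - 15*(-4)) = (4 - (-1)*3/(2*2))*(-49 + 60) = (4 - 1*(-¾))*11 = (4 + ¾)*11 = (19/4)*11 = 209/4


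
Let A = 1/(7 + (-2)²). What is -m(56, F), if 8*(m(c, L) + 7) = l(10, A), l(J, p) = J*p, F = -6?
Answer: 303/44 ≈ 6.8864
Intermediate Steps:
A = 1/11 (A = 1/(7 + 4) = 1/11 ≈ 0.090909)
m(c, L) = -303/44 (m(c, L) = -7 + (10*(1/11))/8 = -7 + (⅛)*(10/11) = -7 + 5/44 = -303/44)
-m(56, F) = -1*(-303/44) = 303/44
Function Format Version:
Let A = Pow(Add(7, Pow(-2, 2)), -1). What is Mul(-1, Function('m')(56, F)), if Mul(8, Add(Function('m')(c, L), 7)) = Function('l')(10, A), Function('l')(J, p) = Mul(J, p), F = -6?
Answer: Rational(303, 44) ≈ 6.8864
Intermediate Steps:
A = Rational(1, 11) (A = Pow(Add(7, 4), -1) = Pow(11, -1) = Rational(1, 11) ≈ 0.090909)
Function('m')(c, L) = Rational(-303, 44) (Function('m')(c, L) = Add(-7, Mul(Rational(1, 8), Mul(10, Rational(1, 11)))) = Add(-7, Mul(Rational(1, 8), Rational(10, 11))) = Add(-7, Rational(5, 44)) = Rational(-303, 44))
Mul(-1, Function('m')(56, F)) = Mul(-1, Rational(-303, 44)) = Rational(303, 44)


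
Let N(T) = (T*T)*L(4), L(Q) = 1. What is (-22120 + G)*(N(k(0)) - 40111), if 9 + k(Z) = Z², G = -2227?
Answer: 974610410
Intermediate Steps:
k(Z) = -9 + Z²
N(T) = T² (N(T) = (T*T)*1 = T²*1 = T²)
(-22120 + G)*(N(k(0)) - 40111) = (-22120 - 2227)*((-9 + 0²)² - 40111) = -24347*((-9 + 0)² - 40111) = -24347*((-9)² - 40111) = -24347*(81 - 40111) = -24347*(-40030) = 974610410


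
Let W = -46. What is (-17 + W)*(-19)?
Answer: 1197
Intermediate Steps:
(-17 + W)*(-19) = (-17 - 46)*(-19) = -63*(-19) = 1197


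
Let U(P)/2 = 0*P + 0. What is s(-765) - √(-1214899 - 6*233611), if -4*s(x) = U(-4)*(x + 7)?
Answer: -I*√2616565 ≈ -1617.6*I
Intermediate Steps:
U(P) = 0 (U(P) = 2*(0*P + 0) = 2*(0 + 0) = 2*0 = 0)
s(x) = 0 (s(x) = -0*(x + 7) = -0*(7 + x) = -¼*0 = 0)
s(-765) - √(-1214899 - 6*233611) = 0 - √(-1214899 - 6*233611) = 0 - √(-1214899 - 1401666) = 0 - √(-2616565) = 0 - I*√2616565 = -I*√2616565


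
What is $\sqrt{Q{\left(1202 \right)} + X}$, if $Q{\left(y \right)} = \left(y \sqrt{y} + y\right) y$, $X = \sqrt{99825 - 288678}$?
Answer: $\sqrt{1444804 + 1444804 \sqrt{1202} + 23 i \sqrt{357}} \approx 7178.9 + 0.03 i$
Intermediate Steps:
$X = 23 i \sqrt{357}$ ($X = \sqrt{-188853} = 23 i \sqrt{357} \approx 434.57 i$)
$Q{\left(y \right)} = y \left(y + y^{\frac{3}{2}}\right)$ ($Q{\left(y \right)} = \left(y^{\frac{3}{2}} + y\right) y = \left(y + y^{\frac{3}{2}}\right) y = y \left(y + y^{\frac{3}{2}}\right)$)
$\sqrt{Q{\left(1202 \right)} + X} = \sqrt{\left(1202^{2} + 1202^{\frac{5}{2}}\right) + 23 i \sqrt{357}} = \sqrt{\left(1444804 + 1444804 \sqrt{1202}\right) + 23 i \sqrt{357}} = \sqrt{1444804 + 1444804 \sqrt{1202} + 23 i \sqrt{357}}$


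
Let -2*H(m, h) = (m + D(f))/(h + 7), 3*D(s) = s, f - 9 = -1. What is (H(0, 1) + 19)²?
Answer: 12769/36 ≈ 354.69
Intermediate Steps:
f = 8 (f = 9 - 1 = 8)
D(s) = s/3
H(m, h) = -(8/3 + m)/(2*(7 + h)) (H(m, h) = -(m + (⅓)*8)/(2*(h + 7)) = -(m + 8/3)/(2*(7 + h)) = -(8/3 + m)/(2*(7 + h)))
(H(0, 1) + 19)² = ((-8 - 3*0)/(6*(7 + 1)) + 19)² = ((⅙)*(-8 + 0)/8 + 19)² = ((⅙)*(⅛)*(-8) + 19)² = (-⅙ + 19)² = (113/6)² = 12769/36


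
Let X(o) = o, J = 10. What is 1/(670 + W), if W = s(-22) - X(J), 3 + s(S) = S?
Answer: 1/635 ≈ 0.0015748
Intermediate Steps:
s(S) = -3 + S
W = -35 (W = (-3 - 22) - 1*10 = -25 - 10 = -35)
1/(670 + W) = 1/(670 - 35) = 1/635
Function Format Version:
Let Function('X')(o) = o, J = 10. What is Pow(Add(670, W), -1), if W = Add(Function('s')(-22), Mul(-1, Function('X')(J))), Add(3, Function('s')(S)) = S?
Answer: Rational(1, 635) ≈ 0.0015748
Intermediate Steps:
Function('s')(S) = Add(-3, S)
W = -35 (W = Add(Add(-3, -22), Mul(-1, 10)) = Add(-25, -10) = -35)
Pow(Add(670, W), -1) = Pow(Add(670, -35), -1) = Pow(635, -1) = Rational(1, 635)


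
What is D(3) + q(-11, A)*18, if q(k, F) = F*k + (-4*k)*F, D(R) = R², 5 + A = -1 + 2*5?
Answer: 2385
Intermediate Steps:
A = 4 (A = -5 + (-1 + 2*5) = -5 + (-1 + 10) = -5 + 9 = 4)
q(k, F) = -3*F*k (q(k, F) = F*k - 4*F*k = -3*F*k)
D(3) + q(-11, A)*18 = 3² - 3*4*(-11)*18 = 9 + 132*18 = 9 + 2376 = 2385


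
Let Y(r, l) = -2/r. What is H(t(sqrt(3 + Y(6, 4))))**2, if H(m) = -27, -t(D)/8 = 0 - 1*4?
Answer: 729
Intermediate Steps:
t(D) = 32 (t(D) = -8*(0 - 1*4) = -8*(0 - 4) = -8*(-4) = 32)
H(t(sqrt(3 + Y(6, 4))))**2 = (-27)**2 = 729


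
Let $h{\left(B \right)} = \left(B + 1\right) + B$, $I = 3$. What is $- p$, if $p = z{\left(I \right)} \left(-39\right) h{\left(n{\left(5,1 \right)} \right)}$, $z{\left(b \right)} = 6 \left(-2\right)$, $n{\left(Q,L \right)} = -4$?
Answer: $3276$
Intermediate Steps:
$h{\left(B \right)} = 1 + 2 B$ ($h{\left(B \right)} = \left(1 + B\right) + B = 1 + 2 B$)
$z{\left(b \right)} = -12$
$p = -3276$ ($p = \left(-12\right) \left(-39\right) \left(1 + 2 \left(-4\right)\right) = 468 \left(1 - 8\right) = 468 \left(-7\right) = -3276$)
$- p = \left(-1\right) \left(-3276\right) = 3276$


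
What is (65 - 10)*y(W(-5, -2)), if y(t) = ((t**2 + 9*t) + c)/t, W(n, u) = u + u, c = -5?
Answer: 1375/4 ≈ 343.75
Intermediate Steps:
W(n, u) = 2*u
y(t) = (-5 + t**2 + 9*t)/t (y(t) = ((t**2 + 9*t) - 5)/t = (-5 + t**2 + 9*t)/t)
(65 - 10)*y(W(-5, -2)) = (65 - 10)*(9 + 2*(-2) - 5/(2*(-2))) = 55*(9 - 4 - 5/(-4)) = 55*(9 - 4 - 5*(-1/4)) = 55*(9 - 4 + 5/4) = 55*(25/4) = 1375/4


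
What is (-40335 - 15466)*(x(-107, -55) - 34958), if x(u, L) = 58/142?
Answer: 138497468189/71 ≈ 1.9507e+9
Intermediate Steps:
x(u, L) = 29/71 (x(u, L) = 58*(1/142) = 29/71)
(-40335 - 15466)*(x(-107, -55) - 34958) = (-40335 - 15466)*(29/71 - 34958) = -55801*(-2481989/71) = 138497468189/71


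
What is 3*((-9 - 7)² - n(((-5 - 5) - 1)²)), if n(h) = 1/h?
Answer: 92925/121 ≈ 767.98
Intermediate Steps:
3*((-9 - 7)² - n(((-5 - 5) - 1)²)) = 3*((-9 - 7)² - 1/(((-5 - 5) - 1)²)) = 3*((-16)² - 1/((-10 - 1)²)) = 3*(256 - 1/((-11)²)) = 3*(256 - 1/121) = 3*(30975/121) = 92925/121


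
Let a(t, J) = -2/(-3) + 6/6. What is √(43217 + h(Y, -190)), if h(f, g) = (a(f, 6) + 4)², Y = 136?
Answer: √389242/3 ≈ 207.96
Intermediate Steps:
a(t, J) = 5/3 (a(t, J) = -2*(-⅓) + 6*(⅙) = ⅔ + 1 = 5/3)
h(f, g) = 289/9 (h(f, g) = (5/3 + 4)² = (17/3)² = 289/9)
√(43217 + h(Y, -190)) = √(43217 + 289/9) = √(389242/9) = √389242/3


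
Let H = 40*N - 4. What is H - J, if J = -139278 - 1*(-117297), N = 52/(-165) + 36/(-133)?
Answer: 96354205/4389 ≈ 21954.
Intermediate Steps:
N = -12856/21945 (N = 52*(-1/165) + 36*(-1/133) = -52/165 - 36/133 = -12856/21945 ≈ -0.58583)
J = -21981 (J = -139278 + 117297 = -21981)
H = -120404/4389 (H = 40*(-12856/21945) - 4 = -102848/4389 - 4 = -120404/4389 ≈ -27.433)
H - J = -120404/4389 - 1*(-21981) = -120404/4389 + 21981 = 96354205/4389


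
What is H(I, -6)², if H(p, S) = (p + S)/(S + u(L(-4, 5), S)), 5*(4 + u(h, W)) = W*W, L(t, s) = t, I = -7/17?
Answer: 297025/56644 ≈ 5.2437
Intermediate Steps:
I = -7/17 (I = -7*1/17 = -7/17 ≈ -0.41176)
u(h, W) = -4 + W²/5 (u(h, W) = -4 + (W*W)/5 = -4 + W²/5)
H(p, S) = (S + p)/(-4 + S + S²/5) (H(p, S) = (p + S)/(S + (-4 + S²/5)) = (S + p)/(-4 + S + S²/5))
H(I, -6)² = (5*(-6 - 7/17)/(-20 + (-6)² + 5*(-6)))² = (5*(-109/17)/(-20 + 36 - 30))² = (5*(-109/17)/(-14))² = (5*(-1/14)*(-109/17))² = (545/238)² = 297025/56644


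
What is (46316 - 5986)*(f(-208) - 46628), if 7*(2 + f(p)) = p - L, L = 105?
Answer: -13176738590/7 ≈ -1.8824e+9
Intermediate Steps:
f(p) = -17 + p/7 (f(p) = -2 + (p - 1*105)/7 = -2 + (p - 105)/7 = -2 + (-105 + p)/7 = -2 + (-15 + p/7) = -17 + p/7)
(46316 - 5986)*(f(-208) - 46628) = (46316 - 5986)*((-17 + (⅐)*(-208)) - 46628) = 40330*((-17 - 208/7) - 46628) = 40330*(-327/7 - 46628) = 40330*(-326723/7) = -13176738590/7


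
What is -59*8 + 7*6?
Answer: -430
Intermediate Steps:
-59*8 + 7*6 = -472 + 42 = -430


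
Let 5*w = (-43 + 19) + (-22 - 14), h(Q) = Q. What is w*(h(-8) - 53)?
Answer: 732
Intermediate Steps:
w = -12 (w = ((-43 + 19) + (-22 - 14))/5 = (-24 - 36)/5 = (⅕)*(-60) = -12)
w*(h(-8) - 53) = -12*(-8 - 53) = -12*(-61) = 732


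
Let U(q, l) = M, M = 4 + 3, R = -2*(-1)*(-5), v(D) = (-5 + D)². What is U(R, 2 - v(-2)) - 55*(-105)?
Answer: 5782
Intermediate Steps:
R = -10 (R = 2*(-5) = -10)
M = 7
U(q, l) = 7
U(R, 2 - v(-2)) - 55*(-105) = 7 - 55*(-105) = 7 + 5775 = 5782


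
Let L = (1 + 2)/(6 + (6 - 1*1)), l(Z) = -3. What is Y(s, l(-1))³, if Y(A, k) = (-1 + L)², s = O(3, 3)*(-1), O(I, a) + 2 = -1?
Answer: 262144/1771561 ≈ 0.14797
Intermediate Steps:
O(I, a) = -3 (O(I, a) = -2 - 1 = -3)
L = 3/11 (L = 3/(6 + (6 - 1)) = 3/(6 + 5) = 3/11 ≈ 0.27273)
s = 3 (s = -3*(-1) = 3)
Y(A, k) = 64/121 (Y(A, k) = (-1 + 3/11)² = (-8/11)² = 64/121)
Y(s, l(-1))³ = (64/121)³ = 262144/1771561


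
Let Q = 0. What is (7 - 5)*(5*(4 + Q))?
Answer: 40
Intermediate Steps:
(7 - 5)*(5*(4 + Q)) = (7 - 5)*(5*(4 + 0)) = 2*(5*4) = 2*20 = 40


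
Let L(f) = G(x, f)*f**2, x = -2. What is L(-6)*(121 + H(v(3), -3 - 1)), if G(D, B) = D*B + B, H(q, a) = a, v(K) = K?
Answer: 25272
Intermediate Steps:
G(D, B) = B + B*D (G(D, B) = B*D + B = B + B*D)
L(f) = -f**3 (L(f) = (f*(1 - 2))*f**2 = (f*(-1))*f**2 = (-f)*f**2 = -f**3)
L(-6)*(121 + H(v(3), -3 - 1)) = (-1*(-6)**3)*(121 + (-3 - 1)) = (-1*(-216))*(121 - 4) = 216*117 = 25272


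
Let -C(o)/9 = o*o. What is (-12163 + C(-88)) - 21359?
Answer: -103218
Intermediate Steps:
C(o) = -9*o² (C(o) = -9*o*o = -9*o²)
(-12163 + C(-88)) - 21359 = (-12163 - 9*(-88)²) - 21359 = (-12163 - 9*7744) - 21359 = (-12163 - 69696) - 21359 = -81859 - 21359 = -103218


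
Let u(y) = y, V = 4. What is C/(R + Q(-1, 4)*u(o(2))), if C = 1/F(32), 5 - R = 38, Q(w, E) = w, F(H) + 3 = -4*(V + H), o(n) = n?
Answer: 1/5145 ≈ 0.00019436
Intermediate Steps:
F(H) = -19 - 4*H (F(H) = -3 - 4*(4 + H) = -3 + (-16 - 4*H) = -19 - 4*H)
R = -33 (R = 5 - 1*38 = 5 - 38 = -33)
C = -1/147 (C = 1/(-19 - 4*32) = 1/(-19 - 128) = 1/(-147) = -1/147 ≈ -0.0068027)
C/(R + Q(-1, 4)*u(o(2))) = -1/(147*(-33 - 1*2)) = -1/(147*(-33 - 2)) = -1/147/(-35) = -1/147*(-1/35) = 1/5145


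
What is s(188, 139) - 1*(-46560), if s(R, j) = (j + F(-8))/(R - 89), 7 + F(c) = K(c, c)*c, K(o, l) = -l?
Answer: 4609508/99 ≈ 46561.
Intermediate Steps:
F(c) = -7 - c**2 (F(c) = -7 + (-c)*c = -7 - c**2)
s(R, j) = (-71 + j)/(-89 + R) (s(R, j) = (j + (-7 - 1*(-8)**2))/(R - 89) = (j + (-7 - 1*64))/(-89 + R) = (j + (-7 - 64))/(-89 + R) = (j - 71)/(-89 + R) = (-71 + j)/(-89 + R))
s(188, 139) - 1*(-46560) = (-71 + 139)/(-89 + 188) - 1*(-46560) = 68/99 + 46560 = 4609508/99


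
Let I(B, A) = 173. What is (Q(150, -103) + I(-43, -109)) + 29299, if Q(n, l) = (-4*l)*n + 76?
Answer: 91348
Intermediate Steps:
Q(n, l) = 76 - 4*l*n (Q(n, l) = -4*l*n + 76 = 76 - 4*l*n)
(Q(150, -103) + I(-43, -109)) + 29299 = ((76 - 4*(-103)*150) + 173) + 29299 = ((76 + 61800) + 173) + 29299 = (61876 + 173) + 29299 = 62049 + 29299 = 91348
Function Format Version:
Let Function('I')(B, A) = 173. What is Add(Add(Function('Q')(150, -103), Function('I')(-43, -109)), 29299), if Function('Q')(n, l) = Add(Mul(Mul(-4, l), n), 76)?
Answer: 91348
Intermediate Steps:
Function('Q')(n, l) = Add(76, Mul(-4, l, n)) (Function('Q')(n, l) = Add(Mul(-4, l, n), 76) = Add(76, Mul(-4, l, n)))
Add(Add(Function('Q')(150, -103), Function('I')(-43, -109)), 29299) = Add(Add(Add(76, Mul(-4, -103, 150)), 173), 29299) = Add(Add(Add(76, 61800), 173), 29299) = Add(Add(61876, 173), 29299) = Add(62049, 29299) = 91348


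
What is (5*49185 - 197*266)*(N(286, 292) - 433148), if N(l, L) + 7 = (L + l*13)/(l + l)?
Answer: -2179426557725/26 ≈ -8.3824e+10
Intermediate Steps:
N(l, L) = -7 + (L + 13*l)/(2*l) (N(l, L) = -7 + (L + l*13)/(l + l) = -7 + (L + 13*l)/((2*l)) = -7 + (L + 13*l)*(1/(2*l)) = -7 + (L + 13*l)/(2*l))
(5*49185 - 197*266)*(N(286, 292) - 433148) = (5*49185 - 197*266)*((½)*(292 - 1*286)/286 - 433148) = (245925 - 52402)*((½)*(1/286)*(292 - 286) - 433148) = 193523*((½)*(1/286)*6 - 433148) = 193523*(3/286 - 433148) = 193523*(-123880325/286) = -2179426557725/26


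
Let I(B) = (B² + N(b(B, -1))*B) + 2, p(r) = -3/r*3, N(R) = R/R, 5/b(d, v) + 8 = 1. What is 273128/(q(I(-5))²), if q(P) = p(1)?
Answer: 273128/81 ≈ 3371.9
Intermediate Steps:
b(d, v) = -5/7 (b(d, v) = 5/(-8 + 1) = 5/(-7) = 5*(-⅐) = -5/7)
N(R) = 1
p(r) = -9/r
I(B) = 2 + B + B² (I(B) = (B² + 1*B) + 2 = (B² + B) + 2 = (B + B²) + 2 = 2 + B + B²)
q(P) = -9 (q(P) = -9/1 = -9*1 = -9)
273128/(q(I(-5))²) = 273128/((-9)²) = 273128/81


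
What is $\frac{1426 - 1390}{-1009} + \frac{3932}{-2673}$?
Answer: $- \frac{4063616}{2697057} \approx -1.5067$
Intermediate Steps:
$\frac{1426 - 1390}{-1009} + \frac{3932}{-2673} = 36 \left(- \frac{1}{1009}\right) + 3932 \left(- \frac{1}{2673}\right) = - \frac{36}{1009} - \frac{3932}{2673} = - \frac{4063616}{2697057}$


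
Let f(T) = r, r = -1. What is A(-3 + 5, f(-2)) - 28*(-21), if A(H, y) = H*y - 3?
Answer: 583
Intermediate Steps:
f(T) = -1
A(H, y) = -3 + H*y
A(-3 + 5, f(-2)) - 28*(-21) = (-3 + (-3 + 5)*(-1)) - 28*(-21) = (-3 + 2*(-1)) + 588 = (-3 - 2) + 588 = -5 + 588 = 583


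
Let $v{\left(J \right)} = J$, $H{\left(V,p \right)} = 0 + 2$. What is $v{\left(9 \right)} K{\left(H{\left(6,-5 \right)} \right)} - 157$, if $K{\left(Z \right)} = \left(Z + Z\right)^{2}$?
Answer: $-13$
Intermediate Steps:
$H{\left(V,p \right)} = 2$
$K{\left(Z \right)} = 4 Z^{2}$ ($K{\left(Z \right)} = \left(2 Z\right)^{2} = 4 Z^{2}$)
$v{\left(9 \right)} K{\left(H{\left(6,-5 \right)} \right)} - 157 = 9 \cdot 4 \cdot 2^{2} - 157 = 9 \cdot 4 \cdot 4 - 157 = 9 \cdot 16 - 157 = 144 - 157 = -13$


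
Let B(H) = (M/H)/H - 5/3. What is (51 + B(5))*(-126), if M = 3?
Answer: -155778/25 ≈ -6231.1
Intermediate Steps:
B(H) = -5/3 + 3/H**2 (B(H) = (3/H)/H - 5/3 = 3/H**2 - 5*1/3 = 3/H**2 - 5/3 = -5/3 + 3/H**2)
(51 + B(5))*(-126) = (51 + (-5/3 + 3/5**2))*(-126) = (51 + (-5/3 + 3*(1/25)))*(-126) = (51 + (-5/3 + 3/25))*(-126) = (51 - 116/75)*(-126) = (3709/75)*(-126) = -155778/25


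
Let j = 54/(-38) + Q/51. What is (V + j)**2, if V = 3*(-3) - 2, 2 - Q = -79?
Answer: 12243001/104329 ≈ 117.35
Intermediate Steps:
Q = 81 (Q = 2 - 1*(-79) = 2 + 79 = 81)
j = 54/323 (j = 54/(-38) + 81/51 = 54*(-1/38) + 81*(1/51) = -27/19 + 27/17 = 54/323 ≈ 0.16718)
V = -11 (V = -9 - 2 = -11)
(V + j)**2 = (-11 + 54/323)**2 = (-3499/323)**2 = 12243001/104329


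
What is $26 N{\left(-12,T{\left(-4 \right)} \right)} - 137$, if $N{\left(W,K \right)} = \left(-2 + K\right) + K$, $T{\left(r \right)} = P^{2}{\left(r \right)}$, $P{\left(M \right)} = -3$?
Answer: $279$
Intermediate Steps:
$T{\left(r \right)} = 9$ ($T{\left(r \right)} = \left(-3\right)^{2} = 9$)
$N{\left(W,K \right)} = -2 + 2 K$
$26 N{\left(-12,T{\left(-4 \right)} \right)} - 137 = 26 \left(-2 + 2 \cdot 9\right) - 137 = 26 \left(-2 + 18\right) - 137 = 26 \cdot 16 - 137 = 416 - 137 = 279$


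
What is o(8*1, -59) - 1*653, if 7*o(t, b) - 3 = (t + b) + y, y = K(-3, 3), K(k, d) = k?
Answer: -4622/7 ≈ -660.29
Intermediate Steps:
y = -3
o(t, b) = b/7 + t/7 (o(t, b) = 3/7 + ((t + b) - 3)/7 = 3/7 + ((b + t) - 3)/7 = 3/7 + (-3 + b + t)/7 = 3/7 + (-3/7 + b/7 + t/7) = b/7 + t/7)
o(8*1, -59) - 1*653 = ((1/7)*(-59) + (8*1)/7) - 1*653 = (-59/7 + (1/7)*8) - 653 = (-59/7 + 8/7) - 653 = -51/7 - 653 = -4622/7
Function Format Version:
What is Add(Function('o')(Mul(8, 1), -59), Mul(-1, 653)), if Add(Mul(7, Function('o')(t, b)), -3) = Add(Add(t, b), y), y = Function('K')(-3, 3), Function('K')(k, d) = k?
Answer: Rational(-4622, 7) ≈ -660.29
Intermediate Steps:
y = -3
Function('o')(t, b) = Add(Mul(Rational(1, 7), b), Mul(Rational(1, 7), t)) (Function('o')(t, b) = Add(Rational(3, 7), Mul(Rational(1, 7), Add(Add(t, b), -3))) = Add(Rational(3, 7), Mul(Rational(1, 7), Add(Add(b, t), -3))) = Add(Rational(3, 7), Mul(Rational(1, 7), Add(-3, b, t))) = Add(Rational(3, 7), Add(Rational(-3, 7), Mul(Rational(1, 7), b), Mul(Rational(1, 7), t))) = Add(Mul(Rational(1, 7), b), Mul(Rational(1, 7), t)))
Add(Function('o')(Mul(8, 1), -59), Mul(-1, 653)) = Add(Add(Mul(Rational(1, 7), -59), Mul(Rational(1, 7), Mul(8, 1))), Mul(-1, 653)) = Add(Add(Rational(-59, 7), Mul(Rational(1, 7), 8)), -653) = Add(Add(Rational(-59, 7), Rational(8, 7)), -653) = Add(Rational(-51, 7), -653) = Rational(-4622, 7)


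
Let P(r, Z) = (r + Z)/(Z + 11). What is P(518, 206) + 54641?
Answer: 11857821/217 ≈ 54644.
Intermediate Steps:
P(r, Z) = (Z + r)/(11 + Z)
P(518, 206) + 54641 = (206 + 518)/(11 + 206) + 54641 = 724/217 + 54641 = 11857821/217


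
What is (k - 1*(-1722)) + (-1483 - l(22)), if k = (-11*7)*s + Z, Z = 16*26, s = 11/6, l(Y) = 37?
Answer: 2861/6 ≈ 476.83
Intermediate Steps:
s = 11/6 (s = 11*(1/6) = 11/6 ≈ 1.8333)
Z = 416
k = 1649/6 (k = -11*7*(11/6) + 416 = -77*11/6 + 416 = -847/6 + 416 = 1649/6 ≈ 274.83)
(k - 1*(-1722)) + (-1483 - l(22)) = (1649/6 - 1*(-1722)) + (-1483 - 1*37) = (1649/6 + 1722) + (-1483 - 37) = 11981/6 - 1520 = 2861/6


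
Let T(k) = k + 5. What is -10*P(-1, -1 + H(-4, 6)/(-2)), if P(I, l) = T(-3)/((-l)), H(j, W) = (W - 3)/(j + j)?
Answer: -320/13 ≈ -24.615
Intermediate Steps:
H(j, W) = (-3 + W)/(2*j) (H(j, W) = (-3 + W)/((2*j)) = (-3 + W)*(1/(2*j)) = (-3 + W)/(2*j))
T(k) = 5 + k
P(I, l) = -2/l (P(I, l) = (5 - 3)/((-l)) = 2*(-1/l) = -2/l)
-10*P(-1, -1 + H(-4, 6)/(-2)) = -(-20)/(-1 + ((1/2)*(-3 + 6)/(-4))/(-2)) = -(-20)/(-1 - (-1)*3/(4*4)) = -(-20)/(-1 - 1/2*(-3/8)) = -(-20)/(-1 + 3/16) = -(-20)/(-13/16) = -(-20)*(-16)/13 = -10*32/13 = -320/13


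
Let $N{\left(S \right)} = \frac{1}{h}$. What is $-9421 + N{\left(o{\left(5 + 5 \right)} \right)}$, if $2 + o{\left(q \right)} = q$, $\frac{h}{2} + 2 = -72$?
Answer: $- \frac{1394309}{148} \approx -9421.0$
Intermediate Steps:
$h = -148$ ($h = -4 + 2 \left(-72\right) = -4 - 144 = -148$)
$o{\left(q \right)} = -2 + q$
$N{\left(S \right)} = - \frac{1}{148}$ ($N{\left(S \right)} = \frac{1}{-148} = - \frac{1}{148}$)
$-9421 + N{\left(o{\left(5 + 5 \right)} \right)} = -9421 - \frac{1}{148} = - \frac{1394309}{148}$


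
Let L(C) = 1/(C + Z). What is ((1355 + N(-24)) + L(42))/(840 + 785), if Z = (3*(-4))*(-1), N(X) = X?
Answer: 575/702 ≈ 0.81909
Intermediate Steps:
Z = 12 (Z = -12*(-1) = 12)
L(C) = 1/(12 + C) (L(C) = 1/(C + 12) = 1/(12 + C))
((1355 + N(-24)) + L(42))/(840 + 785) = ((1355 - 24) + 1/(12 + 42))/(840 + 785) = (1331 + 1/54)/1625 = (1331 + 1/54)*(1/1625) = (71875/54)*(1/1625) = 575/702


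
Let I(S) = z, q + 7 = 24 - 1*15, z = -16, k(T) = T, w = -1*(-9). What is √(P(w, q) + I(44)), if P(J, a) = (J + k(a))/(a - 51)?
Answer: I*√795/7 ≈ 4.028*I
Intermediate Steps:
w = 9
q = 2 (q = -7 + (24 - 1*15) = -7 + (24 - 15) = -7 + 9 = 2)
P(J, a) = (J + a)/(-51 + a) (P(J, a) = (J + a)/(a - 51) = (J + a)/(-51 + a))
I(S) = -16
√(P(w, q) + I(44)) = √((9 + 2)/(-51 + 2) - 16) = √(11/(-49) - 16) = √(-1/49*11 - 16) = √(-11/49 - 16) = √(-795/49) = I*√795/7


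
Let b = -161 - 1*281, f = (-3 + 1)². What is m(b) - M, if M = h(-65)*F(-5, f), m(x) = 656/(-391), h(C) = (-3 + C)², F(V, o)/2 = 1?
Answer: -3616624/391 ≈ -9249.7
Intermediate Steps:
f = 4 (f = (-2)² = 4)
F(V, o) = 2 (F(V, o) = 2*1 = 2)
b = -442 (b = -161 - 281 = -442)
m(x) = -656/391 (m(x) = 656*(-1/391) = -656/391)
M = 9248 (M = (-3 - 65)²*2 = (-68)²*2 = 4624*2 = 9248)
m(b) - M = -656/391 - 1*9248 = -656/391 - 9248 = -3616624/391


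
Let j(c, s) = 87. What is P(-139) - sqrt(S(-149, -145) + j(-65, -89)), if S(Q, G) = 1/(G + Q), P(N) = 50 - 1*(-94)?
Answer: 144 - sqrt(153462)/42 ≈ 134.67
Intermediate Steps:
P(N) = 144 (P(N) = 50 + 94 = 144)
P(-139) - sqrt(S(-149, -145) + j(-65, -89)) = 144 - sqrt(1/(-145 - 149) + 87) = 144 - sqrt(1/(-294) + 87) = 144 - sqrt(-1/294 + 87) = 144 - sqrt(25577/294) = 144 - sqrt(153462)/42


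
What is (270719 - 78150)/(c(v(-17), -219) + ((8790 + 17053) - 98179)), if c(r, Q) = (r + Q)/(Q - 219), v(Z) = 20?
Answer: -84345222/31682969 ≈ -2.6622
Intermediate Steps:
c(r, Q) = (Q + r)/(-219 + Q)
(270719 - 78150)/(c(v(-17), -219) + ((8790 + 17053) - 98179)) = (270719 - 78150)/((-219 + 20)/(-219 - 219) + ((8790 + 17053) - 98179)) = 192569/(-199/(-438) + (25843 - 98179)) = 192569/(-1/438*(-199) - 72336) = 192569/(199/438 - 72336) = 192569/(-31682969/438) = 192569*(-438/31682969) = -84345222/31682969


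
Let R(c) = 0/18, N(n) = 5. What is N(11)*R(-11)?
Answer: 0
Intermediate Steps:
R(c) = 0 (R(c) = 0*(1/18) = 0)
N(11)*R(-11) = 5*0 = 0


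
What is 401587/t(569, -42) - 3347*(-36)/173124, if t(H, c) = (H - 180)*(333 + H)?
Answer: 3105620549/1687372302 ≈ 1.8405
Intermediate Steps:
t(H, c) = (-180 + H)*(333 + H)
401587/t(569, -42) - 3347*(-36)/173124 = 401587/(-59940 + 569**2 + 153*569) - 3347*(-36)/173124 = 401587/(-59940 + 323761 + 87057) + 120492*(1/173124) = 401587/350878 + 3347/4809 = 3105620549/1687372302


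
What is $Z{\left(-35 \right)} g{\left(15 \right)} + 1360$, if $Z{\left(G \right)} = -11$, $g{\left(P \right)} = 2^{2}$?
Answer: $1316$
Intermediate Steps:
$g{\left(P \right)} = 4$
$Z{\left(-35 \right)} g{\left(15 \right)} + 1360 = \left(-11\right) 4 + 1360 = -44 + 1360 = 1316$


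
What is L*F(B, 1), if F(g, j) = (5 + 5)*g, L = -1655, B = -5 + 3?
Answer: 33100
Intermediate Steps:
B = -2
F(g, j) = 10*g
L*F(B, 1) = -16550*(-2) = -1655*(-20) = 33100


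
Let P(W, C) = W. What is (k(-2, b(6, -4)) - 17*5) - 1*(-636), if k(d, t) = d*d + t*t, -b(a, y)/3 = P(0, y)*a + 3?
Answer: 636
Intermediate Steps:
b(a, y) = -9 (b(a, y) = -3*(0*a + 3) = -3*(0 + 3) = -3*3 = -9)
k(d, t) = d**2 + t**2
(k(-2, b(6, -4)) - 17*5) - 1*(-636) = (((-2)**2 + (-9)**2) - 17*5) - 1*(-636) = ((4 + 81) - 85) + 636 = (85 - 85) + 636 = 0 + 636 = 636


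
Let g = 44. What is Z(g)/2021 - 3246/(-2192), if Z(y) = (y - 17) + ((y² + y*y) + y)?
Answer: 7601611/2215016 ≈ 3.4319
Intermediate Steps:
Z(y) = -17 + 2*y + 2*y² (Z(y) = (-17 + y) + ((y² + y²) + y) = (-17 + y) + (2*y² + y) = (-17 + y) + (y + 2*y²) = -17 + 2*y + 2*y²)
Z(g)/2021 - 3246/(-2192) = (-17 + 2*44 + 2*44²)/2021 - 3246/(-2192) = (-17 + 88 + 2*1936)*(1/2021) - 3246*(-1/2192) = (-17 + 88 + 3872)*(1/2021) + 1623/1096 = 3943*(1/2021) + 1623/1096 = 3943/2021 + 1623/1096 = 7601611/2215016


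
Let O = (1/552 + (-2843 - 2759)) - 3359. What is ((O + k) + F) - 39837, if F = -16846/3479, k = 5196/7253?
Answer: -679751082608573/13928719224 ≈ -48802.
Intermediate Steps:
k = 5196/7253 (k = 5196*(1/7253) = 5196/7253 ≈ 0.71639)
O = -4946471/552 (O = (1/552 - 5602) - 3359 = -3092303/552 - 3359 = -4946471/552 ≈ -8961.0)
F = -16846/3479 (F = -16846*1/3479 = -16846/3479 ≈ -4.8422)
((O + k) + F) - 39837 = ((-4946471/552 + 5196/7253) - 16846/3479) - 39837 = (-35873885971/4003656 - 16846/3479) - 39837 = -124872694882085/13928719224 - 39837 = -679751082608573/13928719224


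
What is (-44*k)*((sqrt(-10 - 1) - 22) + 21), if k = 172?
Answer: 7568 - 7568*I*sqrt(11) ≈ 7568.0 - 25100.0*I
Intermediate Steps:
(-44*k)*((sqrt(-10 - 1) - 22) + 21) = (-44*172)*((sqrt(-10 - 1) - 22) + 21) = -7568*((sqrt(-11) - 22) + 21) = -7568*((I*sqrt(11) - 22) + 21) = -7568*((-22 + I*sqrt(11)) + 21) = -7568*(-1 + I*sqrt(11)) = 7568 - 7568*I*sqrt(11)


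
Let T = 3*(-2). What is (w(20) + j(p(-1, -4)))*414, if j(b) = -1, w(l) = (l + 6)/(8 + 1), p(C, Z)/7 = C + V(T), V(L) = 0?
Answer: 782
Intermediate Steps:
T = -6
p(C, Z) = 7*C (p(C, Z) = 7*(C + 0) = 7*C)
w(l) = 2/3 + l/9 (w(l) = (6 + l)/9 = (6 + l)*(1/9) = 2/3 + l/9)
(w(20) + j(p(-1, -4)))*414 = ((2/3 + (1/9)*20) - 1)*414 = ((2/3 + 20/9) - 1)*414 = (26/9 - 1)*414 = (17/9)*414 = 782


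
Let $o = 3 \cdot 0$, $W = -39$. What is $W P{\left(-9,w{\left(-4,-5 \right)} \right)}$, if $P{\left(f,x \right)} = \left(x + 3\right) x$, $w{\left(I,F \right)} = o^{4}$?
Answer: $0$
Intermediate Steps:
$o = 0$
$w{\left(I,F \right)} = 0$ ($w{\left(I,F \right)} = 0^{4} = 0$)
$P{\left(f,x \right)} = x \left(3 + x\right)$ ($P{\left(f,x \right)} = \left(3 + x\right) x = x \left(3 + x\right)$)
$W P{\left(-9,w{\left(-4,-5 \right)} \right)} = - 39 \cdot 0 \left(3 + 0\right) = - 39 \cdot 0 \cdot 3 = \left(-39\right) 0 = 0$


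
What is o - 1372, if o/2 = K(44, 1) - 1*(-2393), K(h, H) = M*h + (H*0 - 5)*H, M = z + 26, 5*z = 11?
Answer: 29428/5 ≈ 5885.6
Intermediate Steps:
z = 11/5 (z = (⅕)*11 = 11/5 ≈ 2.2000)
M = 141/5 (M = 11/5 + 26 = 141/5 ≈ 28.200)
K(h, H) = -5*H + 141*h/5 (K(h, H) = 141*h/5 + (H*0 - 5)*H = 141*h/5 + (0 - 5)*H = 141*h/5 - 5*H = -5*H + 141*h/5)
o = 36288/5 (o = 2*((-5*1 + (141/5)*44) - 1*(-2393)) = 2*((-5 + 6204/5) + 2393) = 2*(6179/5 + 2393) = 2*(18144/5) = 36288/5 ≈ 7257.6)
o - 1372 = 36288/5 - 1372 = 29428/5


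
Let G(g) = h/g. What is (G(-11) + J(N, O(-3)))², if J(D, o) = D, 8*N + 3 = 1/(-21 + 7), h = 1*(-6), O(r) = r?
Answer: 39601/1517824 ≈ 0.026091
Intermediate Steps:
h = -6
N = -43/112 (N = -3/8 + 1/(8*(-21 + 7)) = -3/8 + (⅛)/(-14) = -3/8 + (⅛)*(-1/14) = -3/8 - 1/112 = -43/112 ≈ -0.38393)
G(g) = -6/g
(G(-11) + J(N, O(-3)))² = (-6/(-11) - 43/112)² = (-6*(-1/11) - 43/112)² = (6/11 - 43/112)² = (199/1232)² = 39601/1517824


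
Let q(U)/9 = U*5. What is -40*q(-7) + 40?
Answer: 12640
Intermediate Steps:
q(U) = 45*U (q(U) = 9*(U*5) = 9*(5*U) = 45*U)
-40*q(-7) + 40 = -1800*(-7) + 40 = -40*(-315) + 40 = 12600 + 40 = 12640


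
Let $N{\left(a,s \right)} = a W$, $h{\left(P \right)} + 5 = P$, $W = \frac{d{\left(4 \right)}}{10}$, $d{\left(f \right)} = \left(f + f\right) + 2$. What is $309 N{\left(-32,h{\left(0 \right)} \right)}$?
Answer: $-9888$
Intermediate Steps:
$d{\left(f \right)} = 2 + 2 f$ ($d{\left(f \right)} = 2 f + 2 = 2 + 2 f$)
$W = 1$ ($W = \frac{2 + 2 \cdot 4}{10} = \left(2 + 8\right) \frac{1}{10} = 10 \cdot \frac{1}{10} = 1$)
$h{\left(P \right)} = -5 + P$
$N{\left(a,s \right)} = a$ ($N{\left(a,s \right)} = a 1 = a$)
$309 N{\left(-32,h{\left(0 \right)} \right)} = 309 \left(-32\right) = -9888$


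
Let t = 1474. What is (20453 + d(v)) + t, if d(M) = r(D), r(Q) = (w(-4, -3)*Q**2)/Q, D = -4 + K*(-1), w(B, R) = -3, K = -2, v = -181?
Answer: 21933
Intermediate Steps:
D = -2 (D = -4 - 2*(-1) = -4 + 2 = -2)
r(Q) = -3*Q (r(Q) = (-3*Q**2)/Q = -3*Q)
d(M) = 6 (d(M) = -3*(-2) = 6)
(20453 + d(v)) + t = (20453 + 6) + 1474 = 20459 + 1474 = 21933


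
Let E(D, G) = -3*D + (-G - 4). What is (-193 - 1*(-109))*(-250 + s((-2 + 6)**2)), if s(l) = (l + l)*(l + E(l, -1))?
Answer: 115080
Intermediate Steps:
E(D, G) = -4 - G - 3*D (E(D, G) = -3*D + (-4 - G) = -4 - G - 3*D)
s(l) = 2*l*(-3 - 2*l) (s(l) = (l + l)*(l + (-4 - 1*(-1) - 3*l)) = (2*l)*(l + (-4 + 1 - 3*l)) = (2*l)*(l + (-3 - 3*l)) = (2*l)*(-3 - 2*l) = 2*l*(-3 - 2*l))
(-193 - 1*(-109))*(-250 + s((-2 + 6)**2)) = (-193 - 1*(-109))*(-250 - 2*(-2 + 6)**2*(3 + 2*(-2 + 6)**2)) = (-193 + 109)*(-250 - 2*4**2*(3 + 2*4**2)) = -84*(-250 - 2*16*(3 + 2*16)) = -84*(-250 - 2*16*(3 + 32)) = -84*(-250 - 2*16*35) = -84*(-250 - 1120) = -84*(-1370) = 115080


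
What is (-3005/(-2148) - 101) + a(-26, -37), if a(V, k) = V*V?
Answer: 1238105/2148 ≈ 576.40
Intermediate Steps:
a(V, k) = V²
(-3005/(-2148) - 101) + a(-26, -37) = (-3005/(-2148) - 101) + (-26)² = (-3005*(-1/2148) - 101) + 676 = (3005/2148 - 101) + 676 = -213943/2148 + 676 = 1238105/2148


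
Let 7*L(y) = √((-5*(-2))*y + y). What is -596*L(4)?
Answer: -1192*√11/7 ≈ -564.77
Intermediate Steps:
L(y) = √11*√y/7 (L(y) = √((-5*(-2))*y + y)/7 = √(10*y + y)/7 = √(11*y)/7 = (√11*√y)/7 = √11*√y/7)
-596*L(4) = -596*√11*√4/7 = -596*√11*2/7 = -1192*√11/7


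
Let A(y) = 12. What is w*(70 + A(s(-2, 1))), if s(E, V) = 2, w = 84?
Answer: 6888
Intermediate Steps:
w*(70 + A(s(-2, 1))) = 84*(70 + 12) = 84*82 = 6888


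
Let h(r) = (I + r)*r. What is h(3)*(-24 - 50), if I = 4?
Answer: -1554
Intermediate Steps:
h(r) = r*(4 + r) (h(r) = (4 + r)*r = r*(4 + r))
h(3)*(-24 - 50) = (3*(4 + 3))*(-24 - 50) = (3*7)*(-74) = 21*(-74) = -1554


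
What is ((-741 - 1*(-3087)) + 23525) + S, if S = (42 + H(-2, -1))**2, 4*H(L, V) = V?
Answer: 441825/16 ≈ 27614.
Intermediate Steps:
H(L, V) = V/4
S = 27889/16 (S = (42 + (1/4)*(-1))**2 = (42 - 1/4)**2 = (167/4)**2 = 27889/16 ≈ 1743.1)
((-741 - 1*(-3087)) + 23525) + S = ((-741 - 1*(-3087)) + 23525) + 27889/16 = ((-741 + 3087) + 23525) + 27889/16 = (2346 + 23525) + 27889/16 = 25871 + 27889/16 = 441825/16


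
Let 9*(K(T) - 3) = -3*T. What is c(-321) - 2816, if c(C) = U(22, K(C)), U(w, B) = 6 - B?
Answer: -2920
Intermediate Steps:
K(T) = 3 - T/3 (K(T) = 3 + (-3*T)/9 = 3 - T/3)
c(C) = 3 + C/3 (c(C) = 6 - (3 - C/3) = 6 + (-3 + C/3) = 3 + C/3)
c(-321) - 2816 = (3 + (⅓)*(-321)) - 2816 = (3 - 107) - 2816 = -104 - 2816 = -2920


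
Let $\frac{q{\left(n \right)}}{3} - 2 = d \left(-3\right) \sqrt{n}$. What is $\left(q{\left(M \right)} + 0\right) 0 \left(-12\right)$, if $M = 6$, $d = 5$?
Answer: $0$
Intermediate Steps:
$q{\left(n \right)} = 6 - 45 \sqrt{n}$ ($q{\left(n \right)} = 6 + 3 \cdot 5 \left(-3\right) \sqrt{n} = 6 + 3 \left(- 15 \sqrt{n}\right) = 6 - 45 \sqrt{n}$)
$\left(q{\left(M \right)} + 0\right) 0 \left(-12\right) = \left(\left(6 - 45 \sqrt{6}\right) + 0\right) 0 \left(-12\right) = \left(6 - 45 \sqrt{6}\right) 0 \left(-12\right) = 0 \left(-12\right) = 0$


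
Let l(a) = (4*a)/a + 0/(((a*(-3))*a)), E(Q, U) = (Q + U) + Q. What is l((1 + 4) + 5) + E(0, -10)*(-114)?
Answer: 1144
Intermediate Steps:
E(Q, U) = U + 2*Q
l(a) = 4 (l(a) = 4 + 0/(((-3*a)*a)) = 4 + 0/((-3*a**2)) = 4 + 0*(-1/(3*a**2)) = 4 + 0 = 4)
l((1 + 4) + 5) + E(0, -10)*(-114) = 4 + (-10 + 2*0)*(-114) = 4 + (-10 + 0)*(-114) = 4 - 10*(-114) = 4 + 1140 = 1144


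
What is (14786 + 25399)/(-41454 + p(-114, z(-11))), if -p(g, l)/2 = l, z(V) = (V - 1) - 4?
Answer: -40185/41422 ≈ -0.97014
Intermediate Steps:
z(V) = -5 + V (z(V) = (-1 + V) - 4 = -5 + V)
p(g, l) = -2*l
(14786 + 25399)/(-41454 + p(-114, z(-11))) = (14786 + 25399)/(-41454 - 2*(-5 - 11)) = 40185/(-41454 - 2*(-16)) = 40185/(-41454 + 32) = 40185/(-41422) = 40185*(-1/41422) = -40185/41422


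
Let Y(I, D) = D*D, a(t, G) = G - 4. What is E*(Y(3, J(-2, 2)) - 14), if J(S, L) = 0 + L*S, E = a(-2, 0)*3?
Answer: -24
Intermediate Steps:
a(t, G) = -4 + G
E = -12 (E = (-4 + 0)*3 = -4*3 = -12)
J(S, L) = L*S
Y(I, D) = D**2
E*(Y(3, J(-2, 2)) - 14) = -12*((2*(-2))**2 - 14) = -12*((-4)**2 - 14) = -12*(16 - 14) = -12*2 = -24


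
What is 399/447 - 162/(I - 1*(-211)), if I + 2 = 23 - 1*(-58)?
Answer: 7216/21605 ≈ 0.33400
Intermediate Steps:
I = 79 (I = -2 + (23 - 1*(-58)) = -2 + (23 + 58) = -2 + 81 = 79)
399/447 - 162/(I - 1*(-211)) = 399/447 - 162/(79 - 1*(-211)) = 399*(1/447) - 162/(79 + 211) = 133/149 - 162/290 = 133/149 - 162*1/290 = 133/149 - 81/145 = 7216/21605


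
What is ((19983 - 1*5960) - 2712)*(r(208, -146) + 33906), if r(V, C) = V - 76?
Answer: 385003818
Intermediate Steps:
r(V, C) = -76 + V
((19983 - 1*5960) - 2712)*(r(208, -146) + 33906) = ((19983 - 1*5960) - 2712)*((-76 + 208) + 33906) = ((19983 - 5960) - 2712)*(132 + 33906) = (14023 - 2712)*34038 = 11311*34038 = 385003818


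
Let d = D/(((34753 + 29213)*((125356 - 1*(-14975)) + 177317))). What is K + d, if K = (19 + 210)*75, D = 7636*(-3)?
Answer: 29081099252291/1693222664 ≈ 17175.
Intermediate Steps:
D = -22908
K = 17175 (K = 229*75 = 17175)
d = -1909/1693222664 (d = -22908*1/((34753 + 29213)*((125356 - 1*(-14975)) + 177317)) = -22908*1/(63966*((125356 + 14975) + 177317)) = -22908*1/(63966*(140331 + 177317)) = -22908/(63966*317648) = -22908/20318671968 = -22908*1/20318671968 = -1909/1693222664 ≈ -1.1274e-6)
K + d = 17175 - 1909/1693222664 = 29081099252291/1693222664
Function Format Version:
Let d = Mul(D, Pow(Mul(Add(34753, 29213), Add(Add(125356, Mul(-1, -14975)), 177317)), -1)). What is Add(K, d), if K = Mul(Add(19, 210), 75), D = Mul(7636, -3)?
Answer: Rational(29081099252291, 1693222664) ≈ 17175.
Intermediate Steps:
D = -22908
K = 17175 (K = Mul(229, 75) = 17175)
d = Rational(-1909, 1693222664) (d = Mul(-22908, Pow(Mul(Add(34753, 29213), Add(Add(125356, Mul(-1, -14975)), 177317)), -1)) = Mul(-22908, Pow(Mul(63966, Add(Add(125356, 14975), 177317)), -1)) = Mul(-22908, Pow(Mul(63966, Add(140331, 177317)), -1)) = Mul(-22908, Pow(Mul(63966, 317648), -1)) = Mul(-22908, Pow(20318671968, -1)) = Mul(-22908, Rational(1, 20318671968)) = Rational(-1909, 1693222664) ≈ -1.1274e-6)
Add(K, d) = Add(17175, Rational(-1909, 1693222664)) = Rational(29081099252291, 1693222664)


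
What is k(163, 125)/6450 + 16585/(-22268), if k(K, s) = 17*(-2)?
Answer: -53865181/71814300 ≈ -0.75006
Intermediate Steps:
k(K, s) = -34
k(163, 125)/6450 + 16585/(-22268) = -34/6450 + 16585/(-22268) = -34*1/6450 + 16585*(-1/22268) = -17/3225 - 16585/22268 = -53865181/71814300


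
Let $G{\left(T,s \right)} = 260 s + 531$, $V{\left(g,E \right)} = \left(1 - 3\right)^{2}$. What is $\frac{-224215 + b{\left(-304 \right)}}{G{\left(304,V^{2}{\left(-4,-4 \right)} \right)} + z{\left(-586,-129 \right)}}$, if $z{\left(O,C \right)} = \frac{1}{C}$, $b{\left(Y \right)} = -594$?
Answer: $- \frac{29000361}{605138} \approx -47.924$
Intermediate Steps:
$V{\left(g,E \right)} = 4$ ($V{\left(g,E \right)} = \left(-2\right)^{2} = 4$)
$G{\left(T,s \right)} = 531 + 260 s$
$\frac{-224215 + b{\left(-304 \right)}}{G{\left(304,V^{2}{\left(-4,-4 \right)} \right)} + z{\left(-586,-129 \right)}} = \frac{-224215 - 594}{\left(531 + 260 \cdot 4^{2}\right) + \frac{1}{-129}} = - \frac{224809}{\left(531 + 260 \cdot 16\right) - \frac{1}{129}} = - \frac{224809}{\left(531 + 4160\right) - \frac{1}{129}} = - \frac{224809}{4691 - \frac{1}{129}} = - \frac{224809}{\frac{605138}{129}} = \left(-224809\right) \frac{129}{605138} = - \frac{29000361}{605138}$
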